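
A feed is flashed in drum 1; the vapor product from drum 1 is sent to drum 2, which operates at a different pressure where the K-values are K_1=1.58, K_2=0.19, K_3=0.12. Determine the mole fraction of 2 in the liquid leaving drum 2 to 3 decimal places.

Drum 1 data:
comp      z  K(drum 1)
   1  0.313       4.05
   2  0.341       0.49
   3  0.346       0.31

x_2 (drum 2) = 0.241

Drum 1:
Material balance + equilibrium reduce to Σ zᵢ(Kᵢ−1)/(1+ψ₁(Kᵢ−1)) = 0.
Check two-phase: ΣzᵢKᵢ = 1.542 > 1 and Σzᵢ/Kᵢ = 1.889 > 1, so g(0) = 0.542 > 0 and g(1) = -0.889 < 0.
Newton iteration, ψ₁⁰ = 0.5:
  ψ₁ = 0.500: g = -0.2198, g' = -1.000 → ψ₁ = 0.280
  ψ₁ = 0.280: g = 0.0158, g' = -1.220 → ψ₁ = 0.293
Converged at ψ₁ = 0.293.
Drum-1 compositions:
  1: x = 0.165, y = 0.669
  2: x = 0.401, y = 0.196
  3: x = 0.434, y = 0.134
Drum-2 feed = drum-1 vapor: z₂ = (0.6690, 0.1965, 0.1345).
Drum 2:
Rachford–Rice: g(ψ₂) = Σ zᵢ(Kᵢ−1)/(1+ψ₂(Kᵢ−1)) = 0.
Feasibility: ΣzᵢKᵢ = 1.111, Σzᵢ/Kᵢ = 2.578 — both > 1, two phases present.
Newton iteration, ψ₂⁰ = 0.41:
  ψ₂ = 0.410: g = -0.1099, g' = -0.691 → ψ₂ = 0.251
  ψ₂ = 0.251: g = -0.0128, g' = -0.546 → ψ₂ = 0.227
Converged at ψ₂ = 0.227.
  1: x = 0.591, y = 0.934
  2: x = 0.241, y = 0.046
  3: x = 0.168, y = 0.020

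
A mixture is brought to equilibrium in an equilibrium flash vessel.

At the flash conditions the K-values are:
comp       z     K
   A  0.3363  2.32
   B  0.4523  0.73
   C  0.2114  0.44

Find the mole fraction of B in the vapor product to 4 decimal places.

y_B = 0.3705

Material balance + equilibrium reduce to Σ zᵢ(Kᵢ−1)/(1+ψ(Kᵢ−1)) = 0.
Check two-phase: ΣzᵢKᵢ = 1.2034 > 1 and Σzᵢ/Kᵢ = 1.2450 > 1, so g(0) = 0.2034 > 0 and g(1) = -0.2450 < 0.
Iterate (Newton) starting at ψ = 0.67:
  ψ = 0.6700: g = -0.10299, g' = -0.3840 → ψ = 0.4018
  ψ = 0.4018: g = 0.00034, g' = -0.4021 → ψ = 0.4026
Converged at ψ = 0.4026.
Compositions from xᵢ = zᵢ/(1+ψ(Kᵢ−1)), yᵢ = Kᵢxᵢ:
  A: x = 0.2196, y = 0.5095
  B: x = 0.5075, y = 0.3705
  C: x = 0.2729, y = 0.1201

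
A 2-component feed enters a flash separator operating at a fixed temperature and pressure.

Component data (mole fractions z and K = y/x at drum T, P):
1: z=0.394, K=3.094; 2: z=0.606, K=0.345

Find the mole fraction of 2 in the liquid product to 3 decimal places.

Newton iteration, ψ⁰ = 0.35:
  ψ = 0.350: g = -0.0389, g' = -1.013 → ψ = 0.312
Converged at ψ = 0.312.
Compositions from xᵢ = zᵢ/(1+ψ(Kᵢ−1)), yᵢ = Kᵢxᵢ:
  1: x = 0.238, y = 0.737
  2: x = 0.762, y = 0.263

x_2 = 0.762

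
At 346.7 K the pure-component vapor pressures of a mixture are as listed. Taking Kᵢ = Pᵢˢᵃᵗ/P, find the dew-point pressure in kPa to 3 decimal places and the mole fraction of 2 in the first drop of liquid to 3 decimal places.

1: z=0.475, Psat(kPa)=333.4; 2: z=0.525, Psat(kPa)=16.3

At the dew point ψ → 1, so Σzᵢ/Kᵢ = 1 with Kᵢ = Pᵢˢᵃᵗ/P ⇒ 1/P = Σzᵢ/Pᵢˢᵃᵗ.
1/P = 0.475/333.4 + 0.525/16.3 = 0.033633 ⇒ P = 29.732 kPa
xᵢ = zᵢP/Pᵢˢᵃᵗ ⇒ x_2 = 0.525·29.732/16.3 = 0.958

Pdew = 29.732 kPa, x_2 = 0.958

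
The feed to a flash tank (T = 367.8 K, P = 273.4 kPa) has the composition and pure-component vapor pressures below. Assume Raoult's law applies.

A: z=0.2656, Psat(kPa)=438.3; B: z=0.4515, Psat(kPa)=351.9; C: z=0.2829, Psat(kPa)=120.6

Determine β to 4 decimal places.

Raoult's law: Kᵢ = Pᵢˢᵃᵗ/P = Pᵢˢᵃᵗ/273.4.
  K_A = 438.3/273.4 = 1.603146, K_B = 351.9/273.4 = 1.287125, K_C = 120.6/273.4 = 0.441112
Newton iteration, β⁰ = 0.5:
  β = 0.5000: g = 0.01701, g' = -0.2557 → β = 0.5665
  β = 0.5665: g = -0.00047, g' = -0.2704 → β = 0.5648
Converged at β = 0.5648.

β = 0.5648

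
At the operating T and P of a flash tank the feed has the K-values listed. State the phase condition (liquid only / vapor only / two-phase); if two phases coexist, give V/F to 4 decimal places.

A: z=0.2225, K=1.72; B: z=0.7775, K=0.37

liquid only

ΣzᵢKᵢ = 0.6704; Σzᵢ/Kᵢ = 2.2307.
Since ΣzᵢKᵢ < 1 the mixture is below its bubble point — single liquid phase.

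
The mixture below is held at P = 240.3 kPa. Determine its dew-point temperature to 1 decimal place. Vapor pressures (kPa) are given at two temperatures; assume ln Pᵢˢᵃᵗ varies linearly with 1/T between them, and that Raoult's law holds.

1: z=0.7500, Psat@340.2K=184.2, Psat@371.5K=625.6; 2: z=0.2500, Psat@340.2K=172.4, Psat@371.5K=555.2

T = 347.0 K

Dew-point temperature: Σzᵢ·P/Pᵢˢᵃᵗ(T) = 1. Interpolate ln Pᵢˢᵃᵗ = aᵢ + bᵢ/T.
  T = 340.2 K: ΣzᵢP/Pᵢˢᵃᵗ = 1.3269
  T = 371.5 K: ΣzᵢP/Pᵢˢᵃᵗ = 0.3963
  T = 355.9 K: ΣzᵢP/Pᵢˢᵃᵗ = 0.7047
  T = 348.0 K: ΣzᵢP/Pᵢˢᵃᵗ = 0.9620
  T = 344.1 K: ΣzᵢP/Pᵢˢᵃᵗ = 1.1278
  T = 346.1 K: ΣzᵢP/Pᵢˢᵃᵗ = 1.0390
  T = 347.1 K: ΣzᵢP/Pᵢˢᵃᵗ = 0.9977
Interpolating between 346.1 K and 347.1 K gives T ≈ 347.0 K.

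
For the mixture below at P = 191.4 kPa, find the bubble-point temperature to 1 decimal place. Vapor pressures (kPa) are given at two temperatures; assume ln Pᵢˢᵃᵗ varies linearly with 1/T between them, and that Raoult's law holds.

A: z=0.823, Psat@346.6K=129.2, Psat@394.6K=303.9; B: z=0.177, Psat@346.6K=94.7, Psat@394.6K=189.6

Bubble-point temperature: ΣzᵢPᵢˢᵃᵗ(T) = P. Interpolate ln Pᵢˢᵃᵗ = aᵢ + bᵢ/T.
  T = 346.6 K: ΣzᵢPᵢˢᵃᵗ = 123.09 kPa
  T = 394.6 K: ΣzᵢPᵢˢᵃᵗ = 283.67 kPa
  T = 370.6 K: ΣzᵢPᵢˢᵃᵗ = 191.91 kPa
  T = 358.6 K: ΣzᵢPᵢˢᵃᵗ = 154.83 kPa
  T = 364.6 K: ΣzᵢPᵢˢᵃᵗ = 172.68 kPa
  T = 367.6 K: ΣzᵢPᵢˢᵃᵗ = 182.12 kPa
  T = 369.1 K: ΣzᵢPᵢˢᵃᵗ = 186.97 kPa
Interpolating between 369.1 K and 370.6 K gives T ≈ 370.4 K.

T = 370.4 K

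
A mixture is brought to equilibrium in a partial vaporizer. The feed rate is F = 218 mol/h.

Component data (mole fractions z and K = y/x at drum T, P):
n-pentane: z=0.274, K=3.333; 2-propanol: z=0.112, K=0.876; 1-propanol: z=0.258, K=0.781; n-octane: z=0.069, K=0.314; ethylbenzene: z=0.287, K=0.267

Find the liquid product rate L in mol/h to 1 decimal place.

Rachford–Rice: g(β) = Σ zᵢ(Kᵢ−1)/(1+β(Kᵢ−1)) = 0.
g(0) = ΣzᵢKᵢ − 1 = 0.311 and g(1) = 1 − Σzᵢ/Kᵢ = -0.835, so a root lies in (0, 1).
Newton iteration, β⁰ = 0.63:
  β = 0.630: g = -0.2960, g' = -0.896 → β = 0.300
  β = 0.300: g = -0.0279, g' = -0.837 → β = 0.266
  β = 0.266: g = 0.0005, g' = -0.870 → β = 0.267
Converged at β = 0.267.
Then V = β·F = 0.2670·218 = 58.2 mol/h and L = F − V = 159.8 mol/h.

L = 159.8 mol/h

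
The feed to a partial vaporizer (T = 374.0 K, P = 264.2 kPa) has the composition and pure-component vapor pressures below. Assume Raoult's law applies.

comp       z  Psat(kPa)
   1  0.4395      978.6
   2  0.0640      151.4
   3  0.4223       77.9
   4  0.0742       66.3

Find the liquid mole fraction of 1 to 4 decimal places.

x_1 = 0.2018

Raoult's law: Kᵢ = Pᵢˢᵃᵗ/P = Pᵢˢᵃᵗ/264.2.
  K_1 = 978.6/264.2 = 3.704012, K_2 = 151.4/264.2 = 0.573051, K_3 = 77.9/264.2 = 0.294852, K_4 = 66.3/264.2 = 0.250946
Material balance + equilibrium reduce to Σ zᵢ(Kᵢ−1)/(1+V/F(Kᵢ−1)) = 0.
g(0) = ΣzᵢKᵢ − 1 = 0.8077 and g(1) = 1 − Σzᵢ/Kᵢ = -0.9583, so a root lies in (0, 1).
Newton–Raphson from V/F = 0.5:
  V/F = 0.5000: g = -0.07828, g' = -1.2071 → V/F = 0.4352
  V/F = 0.4352: g = 0.00035, g' = -1.2245 → V/F = 0.4354
Converged at V/F = 0.4354.
Compositions from xᵢ = zᵢ/(1+V/F(Kᵢ−1)), yᵢ = Kᵢxᵢ:
  1: x = 0.2018, y = 0.7476
  2: x = 0.0786, y = 0.0451
  3: x = 0.6094, y = 0.1797
  4: x = 0.1101, y = 0.0276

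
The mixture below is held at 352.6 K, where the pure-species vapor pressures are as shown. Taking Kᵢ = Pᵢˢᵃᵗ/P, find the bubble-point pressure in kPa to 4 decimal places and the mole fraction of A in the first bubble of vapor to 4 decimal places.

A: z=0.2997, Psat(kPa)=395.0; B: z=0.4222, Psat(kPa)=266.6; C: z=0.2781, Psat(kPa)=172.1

Pbub = 278.8010 kPa, y_A = 0.4246

At the bubble point ψ → 0, so ΣzᵢKᵢ = 1 with Kᵢ = Pᵢˢᵃᵗ/P ⇒ P = ΣzᵢPᵢˢᵃᵗ.
P = 0.2997·395.0 + 0.4222·266.6 + 0.2781·172.1 = 278.8010 kPa
yᵢ = zᵢPᵢˢᵃᵗ/P ⇒ y_A = 0.2997·395.0/278.8010 = 0.4246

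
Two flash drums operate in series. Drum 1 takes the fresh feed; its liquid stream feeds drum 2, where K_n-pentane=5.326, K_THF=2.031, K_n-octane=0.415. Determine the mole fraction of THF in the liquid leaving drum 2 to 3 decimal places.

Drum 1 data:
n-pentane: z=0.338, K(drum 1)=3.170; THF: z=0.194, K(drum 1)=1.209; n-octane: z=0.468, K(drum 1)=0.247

x_THF (drum 2) = 0.131

Drum 1:
Let ψ₁ = V/F and solve Σ zᵢ(Kᵢ−1)/(1+ψ₁(Kᵢ−1)) = 0.
Feasibility: ΣzᵢKᵢ = 1.422, Σzᵢ/Kᵢ = 2.162 — both > 1, two phases present.
Iterate (Newton) starting at ψ₁ = 0.5:
  ψ₁ = 0.500: g = -0.1767, g' = -1.056 → ψ₁ = 0.333
  ψ₁ = 0.333: g = -0.0062, g' = -1.017 → ψ₁ = 0.326
Converged at ψ₁ = 0.326.
Drum-1 compositions:
  n-pentane: x = 0.198, y = 0.627
  THF: x = 0.182, y = 0.220
  n-octane: x = 0.621, y = 0.153
Drum-2 feed = drum-1 liquid: z₂ = (0.1978, 0.1816, 0.6205).
Drum 2:
Material balance + equilibrium reduce to Σ zᵢ(Kᵢ−1)/(1+ψ₂(Kᵢ−1)) = 0.
Check two-phase: ΣzᵢKᵢ = 1.680 > 1 and Σzᵢ/Kᵢ = 1.622 > 1, so g(0) = 0.680 > 0 and g(1) = -0.622 < 0.
Iterate (Newton) starting at ψ₂ = 0.5:
  ψ₂ = 0.500: g = -0.1190, g' = -0.878 → ψ₂ = 0.365
  ψ₂ = 0.365: g = 0.0068, g' = -1.003 → ψ₂ = 0.371
Converged at ψ₂ = 0.371.
  n-pentane: x = 0.076, y = 0.404
  THF: x = 0.131, y = 0.267
  n-octane: x = 0.793, y = 0.329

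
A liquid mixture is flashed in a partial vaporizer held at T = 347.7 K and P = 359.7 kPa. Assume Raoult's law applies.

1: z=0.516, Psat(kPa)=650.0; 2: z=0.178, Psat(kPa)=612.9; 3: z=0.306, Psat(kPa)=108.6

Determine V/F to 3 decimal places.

Raoult's law: Kᵢ = Pᵢˢᵃᵗ/P = Pᵢˢᵃᵗ/359.7.
  K_1 = 650.0/359.7 = 1.80706, K_2 = 612.9/359.7 = 1.70392, K_3 = 108.6/359.7 = 0.30192
Rachford–Rice: g(V/F) = Σ zᵢ(Kᵢ−1)/(1+V/F(Kᵢ−1)) = 0.
g(0) = ΣzᵢKᵢ − 1 = 0.328 and g(1) = 1 − Σzᵢ/Kᵢ = -0.404, so a root lies in (0, 1).
Newton iteration, V/F⁰ = 0.67:
  V/F = 0.670: g = -0.0459, g' = -0.709 → V/F = 0.605
  V/F = 0.605: g = -0.0023, g' = -0.642 → V/F = 0.602
Converged at V/F = 0.602.

V/F = 0.602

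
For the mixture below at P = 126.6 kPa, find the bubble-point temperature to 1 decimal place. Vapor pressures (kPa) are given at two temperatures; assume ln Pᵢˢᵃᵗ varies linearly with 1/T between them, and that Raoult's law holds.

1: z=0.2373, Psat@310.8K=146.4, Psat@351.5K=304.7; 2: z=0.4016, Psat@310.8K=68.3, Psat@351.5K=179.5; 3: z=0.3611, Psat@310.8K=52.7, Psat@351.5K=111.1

Bubble-point temperature: ΣzᵢPᵢˢᵃᵗ(T) = P. Interpolate ln Pᵢˢᵃᵗ = aᵢ + bᵢ/T.
  T = 310.8 K: ΣzᵢPᵢˢᵃᵗ = 81.20 kPa
  T = 351.5 K: ΣzᵢPᵢˢᵃᵗ = 184.51 kPa
  T = 331.1 K: ΣzᵢPᵢˢᵃᵗ = 125.21 kPa
  T = 341.3 K: ΣzᵢPᵢˢᵃᵗ = 152.83 kPa
  T = 336.2 K: ΣzᵢPᵢˢᵃᵗ = 138.53 kPa
  T = 333.6 K: ΣzᵢPᵢˢᵃᵗ = 131.62 kPa
Interpolating between 331.1 K and 333.6 K gives T ≈ 331.6 K.

T = 331.6 K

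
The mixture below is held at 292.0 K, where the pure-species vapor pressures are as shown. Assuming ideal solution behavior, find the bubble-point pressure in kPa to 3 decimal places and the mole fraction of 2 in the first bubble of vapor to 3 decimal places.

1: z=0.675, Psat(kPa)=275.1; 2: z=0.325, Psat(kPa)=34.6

At the bubble point ψ → 0, so ΣzᵢKᵢ = 1 with Kᵢ = Pᵢˢᵃᵗ/P ⇒ P = ΣzᵢPᵢˢᵃᵗ.
P = 0.675·275.1 + 0.325·34.6 = 196.938 kPa
yᵢ = zᵢPᵢˢᵃᵗ/P ⇒ y_2 = 0.325·34.6/196.938 = 0.057

Pbub = 196.938 kPa, y_2 = 0.057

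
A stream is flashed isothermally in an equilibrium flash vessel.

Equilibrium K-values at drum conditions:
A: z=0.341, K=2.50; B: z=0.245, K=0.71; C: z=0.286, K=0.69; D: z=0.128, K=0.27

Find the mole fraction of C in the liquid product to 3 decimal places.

Material balance + equilibrium reduce to Σ zᵢ(Kᵢ−1)/(1+β(Kᵢ−1)) = 0.
Check two-phase: ΣzᵢKᵢ = 1.258 > 1 and Σzᵢ/Kᵢ = 1.370 > 1, so g(0) = 0.258 > 0 and g(1) = -0.370 < 0.
Newton–Raphson from β = 0.35:
  β = 0.350: g = 0.0314, g' = -0.513 → β = 0.411
  β = 0.411: g = 0.0006, g' = -0.495 → β = 0.412
Converged at β = 0.412.
Compositions from xᵢ = zᵢ/(1+β(Kᵢ−1)), yᵢ = Kᵢxᵢ:
  A: x = 0.211, y = 0.527
  B: x = 0.278, y = 0.198
  C: x = 0.328, y = 0.226
  D: x = 0.183, y = 0.049

x_C = 0.328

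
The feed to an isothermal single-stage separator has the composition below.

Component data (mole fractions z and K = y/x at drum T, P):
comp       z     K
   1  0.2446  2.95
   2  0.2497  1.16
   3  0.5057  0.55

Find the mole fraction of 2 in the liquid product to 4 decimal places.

x_2 = 0.2324

Rachford–Rice: g(ψ) = Σ zᵢ(Kᵢ−1)/(1+ψ(Kᵢ−1)) = 0.
g(0) = ΣzᵢKᵢ − 1 = 0.2894 and g(1) = 1 − Σzᵢ/Kᵢ = -0.2176, so a root lies in (0, 1).
Newton iteration, ψ⁰ = 0.5:
  ψ = 0.5000: g = -0.01514, g' = -0.4144 → ψ = 0.4635
  ψ = 0.4635: g = 0.00020, g' = -0.4256 → ψ = 0.4639
Converged at ψ = 0.4639.
Compositions from xᵢ = zᵢ/(1+ψ(Kᵢ−1)), yᵢ = Kᵢxᵢ:
  1: x = 0.1284, y = 0.3788
  2: x = 0.2324, y = 0.2696
  3: x = 0.6391, y = 0.3515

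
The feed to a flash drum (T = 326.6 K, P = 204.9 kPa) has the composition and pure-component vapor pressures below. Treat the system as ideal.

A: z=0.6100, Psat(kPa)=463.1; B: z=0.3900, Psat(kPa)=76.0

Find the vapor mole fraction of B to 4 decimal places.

y_B = 0.2474

Raoult's law: Kᵢ = Pᵢˢᵃᵗ/P = Pᵢˢᵃᵗ/204.9.
  K_A = 463.1/204.9 = 2.260127, K_B = 76.0/204.9 = 0.370913
Material balance + equilibrium reduce to Σ zᵢ(Kᵢ−1)/(1+ψ(Kᵢ−1)) = 0.
Check two-phase: ΣzᵢKᵢ = 1.5233 > 1 and Σzᵢ/Kᵢ = 1.3214 > 1, so g(0) = 0.5233 > 0 and g(1) = -0.3214 < 0.
Iterate (Newton) starting at ψ = 0.5:
  ψ = 0.5000: g = 0.11363, g' = -0.6930 → ψ = 0.6640
  ψ = 0.6640: g = -0.00282, g' = -0.7423 → ψ = 0.6602
Converged at ψ = 0.6602.
Compositions from xᵢ = zᵢ/(1+ψ(Kᵢ−1)), yᵢ = Kᵢxᵢ:
  A: x = 0.3330, y = 0.7526
  B: x = 0.6670, y = 0.2474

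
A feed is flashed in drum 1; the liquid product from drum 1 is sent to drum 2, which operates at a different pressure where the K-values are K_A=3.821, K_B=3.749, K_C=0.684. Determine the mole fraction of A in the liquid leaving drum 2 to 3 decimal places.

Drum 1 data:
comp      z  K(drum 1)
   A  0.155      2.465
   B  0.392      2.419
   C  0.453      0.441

x_A (drum 2) = 0.028

Drum 1:
Newton–Raphson from ψ₁ = 0.5:
  ψ₁ = 0.500: g = 0.1050, g' = -0.654 → ψ₁ = 0.661
  ψ₁ = 0.661: g = 0.0010, g' = -0.652 → ψ₁ = 0.662
Converged at ψ₁ = 0.662.
Drum-1 compositions:
  A: x = 0.079, y = 0.194
  B: x = 0.202, y = 0.489
  C: x = 0.719, y = 0.317
Drum-2 feed = drum-1 liquid: z₂ = (0.0787, 0.2021, 0.7192).
Drum 2:
Let ψ₂ = V/F and solve Σ zᵢ(Kᵢ−1)/(1+ψ₂(Kᵢ−1)) = 0.
Check two-phase: ΣzᵢKᵢ = 1.550 > 1 and Σzᵢ/Kᵢ = 1.126 > 1, so g(0) = 0.550 > 0 and g(1) = -0.126 < 0.
Newton–Raphson from ψ₂ = 0.59:
  ψ₂ = 0.590: g = 0.0158, g' = -0.419 → ψ₂ = 0.628
  ψ₂ = 0.628: g = 0.0004, g' = -0.399 → ψ₂ = 0.629
Converged at ψ₂ = 0.629.
  A: x = 0.028, y = 0.108
  B: x = 0.074, y = 0.278
  C: x = 0.898, y = 0.614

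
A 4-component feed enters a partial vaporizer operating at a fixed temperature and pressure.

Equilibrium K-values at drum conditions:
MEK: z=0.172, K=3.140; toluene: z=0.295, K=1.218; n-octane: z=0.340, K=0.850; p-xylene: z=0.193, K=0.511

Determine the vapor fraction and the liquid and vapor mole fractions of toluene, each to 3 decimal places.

ψ = 0.711, x_toluene = 0.255, y_toluene = 0.311

Rachford–Rice: g(ψ) = Σ zᵢ(Kᵢ−1)/(1+ψ(Kᵢ−1)) = 0.
Check two-phase: ΣzᵢKᵢ = 1.287 > 1 and Σzᵢ/Kᵢ = 1.075 > 1, so g(0) = 0.287 > 0 and g(1) = -0.075 < 0.
Iterate (Newton) starting at ψ = 0.32:
  ψ = 0.320: g = 0.1131, g' = -0.363 → ψ = 0.632
  ψ = 0.632: g = 0.0202, g' = -0.259 → ψ = 0.709
  ψ = 0.709: g = 0.0003, g' = -0.253 → ψ = 0.711
Converged at ψ = 0.711.
Compositions from xᵢ = zᵢ/(1+ψ(Kᵢ−1)), yᵢ = Kᵢxᵢ:
  MEK: x = 0.068, y = 0.214
  toluene: x = 0.255, y = 0.311
  n-octane: x = 0.381, y = 0.323
  p-xylene: x = 0.296, y = 0.151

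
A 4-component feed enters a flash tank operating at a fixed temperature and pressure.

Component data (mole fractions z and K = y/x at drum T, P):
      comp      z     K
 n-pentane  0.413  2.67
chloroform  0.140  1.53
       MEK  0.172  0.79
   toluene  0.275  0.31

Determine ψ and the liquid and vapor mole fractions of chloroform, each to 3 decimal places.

ψ = 0.650, x_chloroform = 0.104, y_chloroform = 0.159

Let ψ = V/F and solve Σ zᵢ(Kᵢ−1)/(1+ψ(Kᵢ−1)) = 0.
g(0) = ΣzᵢKᵢ − 1 = 0.538 and g(1) = 1 − Σzᵢ/Kᵢ = -0.351, so a root lies in (0, 1).
Newton iteration, ψ⁰ = 0.5:
  ψ = 0.500: g = 0.1045, g' = -0.681 → ψ = 0.653
  ψ = 0.653: g = -0.0024, g' = -0.729 → ψ = 0.650
Converged at ψ = 0.650.
Compositions from xᵢ = zᵢ/(1+ψ(Kᵢ−1)), yᵢ = Kᵢxᵢ:
  n-pentane: x = 0.198, y = 0.529
  chloroform: x = 0.104, y = 0.159
  MEK: x = 0.199, y = 0.157
  toluene: x = 0.499, y = 0.155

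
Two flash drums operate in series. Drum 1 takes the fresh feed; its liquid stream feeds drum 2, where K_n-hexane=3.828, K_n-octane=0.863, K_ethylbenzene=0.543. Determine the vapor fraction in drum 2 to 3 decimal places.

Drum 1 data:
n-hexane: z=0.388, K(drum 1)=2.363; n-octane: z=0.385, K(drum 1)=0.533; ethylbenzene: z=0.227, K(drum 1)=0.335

Drum 1:
Material balance + equilibrium reduce to Σ zᵢ(Kᵢ−1)/(1+ψ₁(Kᵢ−1)) = 0.
Feasibility: ΣzᵢKᵢ = 1.198, Σzᵢ/Kᵢ = 1.564 — both > 1, two phases present.
Newton–Raphson from ψ₁ = 0.5:
  ψ₁ = 0.500: g = -0.1462, g' = -0.623 → ψ₁ = 0.265
Converged at ψ₁ = 0.265.
Drum-1 compositions:
  n-hexane: x = 0.285, y = 0.673
  n-octane: x = 0.439, y = 0.234
  ethylbenzene: x = 0.276, y = 0.092
Drum-2 feed = drum-1 liquid: z₂ = (0.2850, 0.4394, 0.2756).
Drum 2:
Let ψ₂ = V/F and solve Σ zᵢ(Kᵢ−1)/(1+ψ₂(Kᵢ−1)) = 0.
Feasibility: ΣzᵢKᵢ = 1.620, Σzᵢ/Kᵢ = 1.091 — both > 1, two phases present.
Iterate (Newton) starting at ψ₂ = 0.5:
  ψ₂ = 0.500: g = 0.1060, g' = -0.497 → ψ₂ = 0.713
  ψ₂ = 0.713: g = 0.0136, g' = -0.387 → ψ₂ = 0.748
  ψ₂ = 0.748: g = 0.0002, g' = -0.378 → ψ₂ = 0.749
Converged at ψ₂ = 0.749.
  n-hexane: x = 0.091, y = 0.350
  n-octane: x = 0.490, y = 0.423
  ethylbenzene: x = 0.419, y = 0.227

V/F (drum 2) = 0.749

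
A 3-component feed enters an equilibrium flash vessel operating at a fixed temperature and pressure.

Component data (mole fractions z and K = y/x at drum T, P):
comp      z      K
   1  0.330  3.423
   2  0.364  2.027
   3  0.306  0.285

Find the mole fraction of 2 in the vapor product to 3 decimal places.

Rachford–Rice: g(β) = Σ zᵢ(Kᵢ−1)/(1+β(Kᵢ−1)) = 0.
g(0) = ΣzᵢKᵢ − 1 = 0.955 and g(1) = 1 − Σzᵢ/Kᵢ = -0.350, so a root lies in (0, 1).
Newton–Raphson from β = 0.69:
  β = 0.690: g = 0.0862, g' = -1.012 → β = 0.775
  β = 0.775: g = -0.0049, g' = -1.140 → β = 0.771
Converged at β = 0.771.
Compositions from xᵢ = zᵢ/(1+β(Kᵢ−1)), yᵢ = Kᵢxᵢ:
  1: x = 0.115, y = 0.394
  2: x = 0.203, y = 0.412
  3: x = 0.682, y = 0.194

y_2 = 0.412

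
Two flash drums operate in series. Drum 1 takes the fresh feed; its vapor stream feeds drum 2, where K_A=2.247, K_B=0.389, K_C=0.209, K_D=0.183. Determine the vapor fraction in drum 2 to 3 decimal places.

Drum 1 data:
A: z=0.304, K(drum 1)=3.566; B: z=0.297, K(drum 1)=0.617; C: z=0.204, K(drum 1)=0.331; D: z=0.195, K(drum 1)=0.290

Drum 1:
Rachford–Rice: g(ψ₁) = Σ zᵢ(Kᵢ−1)/(1+ψ₁(Kᵢ−1)) = 0.
g(0) = ΣzᵢKᵢ − 1 = 0.391 and g(1) = 1 − Σzᵢ/Kᵢ = -0.855, so a root lies in (0, 1).
Iterate (Newton) starting at ψ₁ = 0.5:
  ψ₁ = 0.500: g = -0.2187, g' = -0.893 → ψ₁ = 0.255
  ψ₁ = 0.255: g = 0.0118, g' = -1.064 → ψ₁ = 0.266
Converged at ψ₁ = 0.266.
Drum-1 compositions:
  A: x = 0.181, y = 0.644
  B: x = 0.331, y = 0.204
  C: x = 0.248, y = 0.082
  D: x = 0.240, y = 0.070
Drum-2 feed = drum-1 vapor: z₂ = (0.6441, 0.2041, 0.0822, 0.0697).
Drum 2:
Newton–Raphson from ψ₂ = 0.61:
  ψ₂ = 0.610: g = 0.0182, g' = -0.894 → ψ₂ = 0.630
Converged at ψ₂ = 0.630.
  A: x = 0.361, y = 0.810
  B: x = 0.332, y = 0.129
  C: x = 0.164, y = 0.034
  D: x = 0.144, y = 0.026

V/F (drum 2) = 0.630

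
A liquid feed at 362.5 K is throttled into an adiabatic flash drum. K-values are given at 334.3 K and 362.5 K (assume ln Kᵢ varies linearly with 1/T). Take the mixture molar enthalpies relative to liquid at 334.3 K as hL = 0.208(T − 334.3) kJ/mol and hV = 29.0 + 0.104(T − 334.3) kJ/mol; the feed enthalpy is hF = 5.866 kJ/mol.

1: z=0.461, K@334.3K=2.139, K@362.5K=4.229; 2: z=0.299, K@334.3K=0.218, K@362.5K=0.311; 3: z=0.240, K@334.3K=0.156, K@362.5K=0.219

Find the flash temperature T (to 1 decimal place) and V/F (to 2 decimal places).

Adiabatic flash: solve Rachford–Rice at each trial T, then check hF = ψ·hV(T) + (1−ψ)·hL(T).
  T = 334.3 K: K = (2.139, 0.218, 0.156), RR gives ψ = 0.096, H_out = 2.787 kJ/mol
  T = 362.5 K: K = (4.229, 0.311, 0.219), RR gives ψ = 0.463, H_out = 17.944 kJ/mol
  T = 348.4 K: K = (3.049, 0.262, 0.186), RR gives ψ = 0.334, H_out = 12.127 kJ/mol
  T = 341.4 K: K = (2.567, 0.240, 0.171), RR gives ψ = 0.239, H_out = 8.217 kJ/mol
  T = 337.9 K: K = (2.348, 0.229, 0.163), RR gives ψ = 0.176, H_out = 5.791 kJ/mol
  T = 339.6 K: K = (2.452, 0.234, 0.167), RR gives ψ = 0.208, H_out = 7.020 kJ/mol
Linear interpolation between T = 337.9 (H_out = 5.791) and T = 339.6 (H_out = 7.020) on hF = 5.866 gives T ≈ 338.0 K, at which ψ = 0.18.

T = 338.0 K, V/F = 0.18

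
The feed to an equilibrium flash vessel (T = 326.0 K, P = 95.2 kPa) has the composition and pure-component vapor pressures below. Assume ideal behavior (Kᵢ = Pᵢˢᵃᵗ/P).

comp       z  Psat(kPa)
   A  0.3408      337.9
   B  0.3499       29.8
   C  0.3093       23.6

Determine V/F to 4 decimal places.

Raoult's law: Kᵢ = Pᵢˢᵃᵗ/P = Pᵢˢᵃᵗ/95.2.
  K_A = 337.9/95.2 = 3.549370, K_B = 29.8/95.2 = 0.313025, K_C = 23.6/95.2 = 0.247899
Rachford–Rice: g(V/F) = Σ zᵢ(Kᵢ−1)/(1+V/F(Kᵢ−1)) = 0.
Feasibility: ΣzᵢKᵢ = 1.3958, Σzᵢ/Kᵢ = 2.4615 — both > 1, two phases present.
Newton iteration, V/F⁰ = 0.5:
  V/F = 0.5000: g = -0.35701, g' = -1.2606 → V/F = 0.2168
  V/F = 0.2168: g = -0.00082, g' = -1.3965 → V/F = 0.2162
Converged at V/F = 0.2162.

V/F = 0.2162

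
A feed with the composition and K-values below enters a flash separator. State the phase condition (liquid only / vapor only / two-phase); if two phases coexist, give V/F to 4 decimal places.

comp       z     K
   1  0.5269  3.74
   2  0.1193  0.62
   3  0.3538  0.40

ΣzᵢKᵢ = 2.1861; Σzᵢ/Kᵢ = 1.2178.
Both exceed 1, so a two-phase solution exists.
Newton–Raphson from ψ = 0.5:
  ψ = 0.5000: g = 0.24993, g' = -0.9905 → ψ = 0.7523
  ψ = 0.7523: g = 0.02114, g' = -0.8791 → ψ = 0.7764
  ψ = 0.7764: g = -0.00007, g' = -0.8855 → ψ = 0.7763
Converged at ψ = 0.7763.

two-phase, V/F = 0.7763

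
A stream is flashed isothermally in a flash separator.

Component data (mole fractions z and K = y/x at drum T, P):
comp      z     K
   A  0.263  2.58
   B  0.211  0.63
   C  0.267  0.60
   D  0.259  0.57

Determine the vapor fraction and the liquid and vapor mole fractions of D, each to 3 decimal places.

ψ = 0.188, x_D = 0.282, y_D = 0.161

Rachford–Rice: g(ψ) = Σ zᵢ(Kᵢ−1)/(1+ψ(Kᵢ−1)) = 0.
g(0) = ΣzᵢKᵢ − 1 = 0.119 and g(1) = 1 − Σzᵢ/Kᵢ = -0.336, so a root lies in (0, 1).
Newton iteration, ψ⁰ = 0.58:
  ψ = 0.580: g = -0.1700, g' = -0.383 → ψ = 0.136
  ψ = 0.136: g = 0.0285, g' = -0.579 → ψ = 0.185
  ψ = 0.185: g = 0.0012, g' = -0.532 → ψ = 0.188
Converged at ψ = 0.188.
Compositions from xᵢ = zᵢ/(1+ψ(Kᵢ−1)), yᵢ = Kᵢxᵢ:
  A: x = 0.203, y = 0.523
  B: x = 0.227, y = 0.143
  C: x = 0.289, y = 0.173
  D: x = 0.282, y = 0.161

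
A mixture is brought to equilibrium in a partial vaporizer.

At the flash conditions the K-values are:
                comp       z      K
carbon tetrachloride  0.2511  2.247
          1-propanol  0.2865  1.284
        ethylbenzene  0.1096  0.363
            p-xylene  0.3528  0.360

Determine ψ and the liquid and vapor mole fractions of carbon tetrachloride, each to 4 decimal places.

Let ψ = V/F and solve Σ zᵢ(Kᵢ−1)/(1+ψ(Kᵢ−1)) = 0.
Feasibility: ΣzᵢKᵢ = 1.0989, Σzᵢ/Kᵢ = 1.6168 — both > 1, two phases present.
Newton–Raphson from ψ = 0.5:
  ψ = 0.5000: g = -0.17037, g' = -0.5741 → ψ = 0.2032
  ψ = 0.2032: g = -0.01302, g' = -0.5188 → ψ = 0.1782
Converged at ψ = 0.1782.
Compositions from xᵢ = zᵢ/(1+ψ(Kᵢ−1)), yᵢ = Kᵢxᵢ:
  carbon tetrachloride: x = 0.2054, y = 0.4616
  1-propanol: x = 0.2727, y = 0.3501
  ethylbenzene: x = 0.1236, y = 0.0449
  p-xylene: x = 0.3982, y = 0.1434

ψ = 0.1782, x_carbon tetrachloride = 0.2054, y_carbon tetrachloride = 0.4616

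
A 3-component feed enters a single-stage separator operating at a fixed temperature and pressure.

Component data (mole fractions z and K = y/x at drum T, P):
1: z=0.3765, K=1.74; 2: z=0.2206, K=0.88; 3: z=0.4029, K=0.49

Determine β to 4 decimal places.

Let β = V/F and solve Σ zᵢ(Kᵢ−1)/(1+β(Kᵢ−1)) = 0.
g(0) = ΣzᵢKᵢ − 1 = 0.0467 and g(1) = 1 − Σzᵢ/Kᵢ = -0.2893, so a root lies in (0, 1).
Iterate (Newton) starting at β = 0.59:
  β = 0.5900: g = -0.12847, g' = -0.3180 → β = 0.1860
  β = 0.1860: g = -0.00919, g' = -0.2905 → β = 0.1544
  β = 0.1544: g = 0.00003, g' = -0.2928 → β = 0.1545
Converged at β = 0.1545.

β = 0.1545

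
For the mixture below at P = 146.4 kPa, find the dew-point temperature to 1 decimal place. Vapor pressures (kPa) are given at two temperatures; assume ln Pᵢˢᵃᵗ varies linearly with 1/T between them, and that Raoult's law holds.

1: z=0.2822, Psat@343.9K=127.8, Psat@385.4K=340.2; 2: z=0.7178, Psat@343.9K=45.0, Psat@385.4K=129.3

T = 382.4 K

Dew-point temperature: Σzᵢ·P/Pᵢˢᵃᵗ(T) = 1. Interpolate ln Pᵢˢᵃᵗ = aᵢ + bᵢ/T.
  T = 343.9 K: ΣzᵢP/Pᵢˢᵃᵗ = 2.6585
  T = 385.4 K: ΣzᵢP/Pᵢˢᵃᵗ = 0.9342
  T = 364.6 K: ΣzᵢP/Pᵢˢᵃᵗ = 1.5315
  T = 375.0 K: ΣzᵢP/Pᵢˢᵃᵗ = 1.1879
  T = 380.2 K: ΣzᵢP/Pᵢˢᵃᵗ = 1.0517
  T = 382.8 K: ΣzᵢP/Pᵢˢᵃᵗ = 0.9908
Interpolating between 380.2 K and 382.8 K gives T ≈ 382.4 K.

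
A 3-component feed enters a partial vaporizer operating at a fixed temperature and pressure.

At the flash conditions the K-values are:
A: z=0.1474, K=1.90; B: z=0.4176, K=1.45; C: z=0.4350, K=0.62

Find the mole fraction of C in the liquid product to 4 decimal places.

x_C = 0.5913

Newton–Raphson from ψ = 0.5:
  ψ = 0.5000: g = 0.04082, g' = -0.2089 → ψ = 0.6954
  ψ = 0.6954: g = 0.00005, g' = -0.2103 → ψ = 0.6957
Converged at ψ = 0.6957.
Compositions from xᵢ = zᵢ/(1+ψ(Kᵢ−1)), yᵢ = Kᵢxᵢ:
  A: x = 0.0906, y = 0.1722
  B: x = 0.3180, y = 0.4612
  C: x = 0.5913, y = 0.3666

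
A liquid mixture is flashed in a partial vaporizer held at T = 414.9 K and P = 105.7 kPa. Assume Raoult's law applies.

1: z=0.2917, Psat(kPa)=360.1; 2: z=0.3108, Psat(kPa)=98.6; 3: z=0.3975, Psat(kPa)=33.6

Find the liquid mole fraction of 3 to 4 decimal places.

x_3 = 0.5242

Raoult's law: Kᵢ = Pᵢˢᵃᵗ/P = Pᵢˢᵃᵗ/105.7.
  K_1 = 360.1/105.7 = 3.406812, K_2 = 98.6/105.7 = 0.932829, K_3 = 33.6/105.7 = 0.317881
Material balance + equilibrium reduce to Σ zᵢ(Kᵢ−1)/(1+ψ(Kᵢ−1)) = 0.
g(0) = ΣzᵢKᵢ − 1 = 0.4100 and g(1) = 1 − Σzᵢ/Kᵢ = -0.6693, so a root lies in (0, 1).
Newton–Raphson from ψ = 0.31:
  ψ = 0.3100: g = 0.03690, g' = -0.8531 → ψ = 0.3533
  ψ = 0.3533: g = 0.00085, g' = -0.8161 → ψ = 0.3543
Converged at ψ = 0.3543.
Compositions from xᵢ = zᵢ/(1+ψ(Kᵢ−1)), yᵢ = Kᵢxᵢ:
  1: x = 0.1574, y = 0.5364
  2: x = 0.3184, y = 0.2970
  3: x = 0.5242, y = 0.1666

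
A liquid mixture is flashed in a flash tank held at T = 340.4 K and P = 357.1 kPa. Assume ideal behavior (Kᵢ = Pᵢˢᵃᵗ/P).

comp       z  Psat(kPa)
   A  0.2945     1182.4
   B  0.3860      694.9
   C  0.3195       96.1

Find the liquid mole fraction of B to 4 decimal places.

x_B = 0.2320

Raoult's law: Kᵢ = Pᵢˢᵃᵗ/P = Pᵢˢᵃᵗ/357.1.
  K_A = 1182.4/357.1 = 3.311117, K_B = 694.9/357.1 = 1.945954, K_C = 96.1/357.1 = 0.269112
Rachford–Rice: g(ψ) = Σ zᵢ(Kᵢ−1)/(1+ψ(Kᵢ−1)) = 0.
g(0) = ΣzᵢKᵢ − 1 = 0.8122 and g(1) = 1 − Σzᵢ/Kᵢ = -0.4745, so a root lies in (0, 1).
Iterate (Newton) starting at ψ = 0.5:
  ψ = 0.5000: g = 0.19564, g' = -0.9216 → ψ = 0.7123
  ψ = 0.7123: g = -0.01174, g' = -1.0906 → ψ = 0.7015
  ψ = 0.7015: g = -0.00010, g' = -1.0726 → ψ = 0.7014
Converged at ψ = 0.7014.
Compositions from xᵢ = zᵢ/(1+ψ(Kᵢ−1)), yᵢ = Kᵢxᵢ:
  A: x = 0.1124, y = 0.3720
  B: x = 0.2320, y = 0.4515
  C: x = 0.6556, y = 0.1764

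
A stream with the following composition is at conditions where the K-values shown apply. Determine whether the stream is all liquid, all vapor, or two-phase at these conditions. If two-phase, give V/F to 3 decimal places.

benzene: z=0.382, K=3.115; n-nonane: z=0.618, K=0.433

two-phase, V/F = 0.382

ΣzᵢKᵢ = 1.458; Σzᵢ/Kᵢ = 1.550.
Both exceed 1, so a two-phase solution exists.
Rachford–Rice: g(ψ) = Σ zᵢ(Kᵢ−1)/(1+ψ(Kᵢ−1)) = 0.
Binary case is linear: z₁(K₁−1)(1+ψ(K₂−1)) + z₂(K₂−1)(1+ψ(K₁−1)) = 0
⇒ ψ = [z₁(K₁−1)+z₂(K₂−1)] / [−(K₁−1)(K₂−1)] = 0.4575/1.1992 = 0.382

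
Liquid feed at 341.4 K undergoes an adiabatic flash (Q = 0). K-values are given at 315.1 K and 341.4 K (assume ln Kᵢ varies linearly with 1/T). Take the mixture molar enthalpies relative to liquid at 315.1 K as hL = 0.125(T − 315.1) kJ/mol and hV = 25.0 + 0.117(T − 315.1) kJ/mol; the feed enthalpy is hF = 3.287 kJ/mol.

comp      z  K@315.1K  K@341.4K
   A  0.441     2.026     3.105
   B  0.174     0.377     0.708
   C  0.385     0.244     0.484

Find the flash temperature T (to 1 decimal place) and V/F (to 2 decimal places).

Adiabatic flash: solve Rachford–Rice at each trial T, then check hF = ψ·hV(T) + (1−ψ)·hL(T).
  T = 315.1 K: K = (2.026, 0.377, 0.244), RR gives ψ = 0.072, H_out = 1.801 kJ/mol
  T = 341.4 K: K = (3.105, 0.708, 0.484), RR gives ψ = 0.701, H_out = 20.659 kJ/mol
  T = 328.2 K: K = (2.528, 0.523, 0.348), RR gives ψ = 0.368, H_out = 10.805 kJ/mol
  T = 321.6 K: K = (2.266, 0.445, 0.292), RR gives ψ = 0.225, H_out = 6.424 kJ/mol
  T = 318.4 K: K = (2.146, 0.410, 0.268), RR gives ψ = 0.152, H_out = 4.219 kJ/mol
  T = 316.8 K: K = (2.087, 0.394, 0.256), RR gives ψ = 0.114, H_out = 3.070 kJ/mol
Linear interpolation between T = 316.8 (H_out = 3.070) and T = 318.4 (H_out = 4.219) on hF = 3.287 gives T ≈ 317.1 K, at which ψ = 0.12.

T = 317.1 K, V/F = 0.12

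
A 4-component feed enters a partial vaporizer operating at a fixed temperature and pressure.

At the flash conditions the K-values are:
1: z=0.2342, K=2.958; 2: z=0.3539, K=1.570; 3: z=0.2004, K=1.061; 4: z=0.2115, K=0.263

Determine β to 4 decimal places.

β = 0.7373

Rachford–Rice: g(β) = Σ zᵢ(Kᵢ−1)/(1+β(Kᵢ−1)) = 0.
Check two-phase: ΣzᵢKᵢ = 1.5166 > 1 and Σzᵢ/Kᵢ = 1.2977 > 1, so g(0) = 0.5166 > 0 and g(1) = -0.2977 < 0.
Newton–Raphson from β = 0.5:
  β = 0.5000: g = 0.15373, g' = -0.5877 → β = 0.7616
  β = 0.7616: g = -0.01889, g' = -0.7982 → β = 0.7379
  β = 0.7379: g = -0.00046, g' = -0.7600 → β = 0.7373
Converged at β = 0.7373.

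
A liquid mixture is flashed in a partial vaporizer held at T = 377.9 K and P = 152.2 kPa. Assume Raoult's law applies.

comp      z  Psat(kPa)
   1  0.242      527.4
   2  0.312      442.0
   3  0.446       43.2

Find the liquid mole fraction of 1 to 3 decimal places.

Raoult's law: Kᵢ = Pᵢˢᵃᵗ/P = Pᵢˢᵃᵗ/152.2.
  K_1 = 527.4/152.2 = 3.46518, K_2 = 442.0/152.2 = 2.90407, K_3 = 43.2/152.2 = 0.28384
Rachford–Rice: g(ψ) = Σ zᵢ(Kᵢ−1)/(1+ψ(Kᵢ−1)) = 0.
Check two-phase: ΣzᵢKᵢ = 1.871 > 1 and Σzᵢ/Kᵢ = 1.749 > 1, so g(0) = 0.871 > 0 and g(1) = -0.749 < 0.
Newton–Raphson from ψ = 0.45:
  ψ = 0.450: g = 0.1315, g' = -1.157 → ψ = 0.564
Converged at ψ = 0.564.
Compositions from xᵢ = zᵢ/(1+ψ(Kᵢ−1)), yᵢ = Kᵢxᵢ:
  1: x = 0.101, y = 0.351
  2: x = 0.150, y = 0.437
  3: x = 0.748, y = 0.212

x_1 = 0.101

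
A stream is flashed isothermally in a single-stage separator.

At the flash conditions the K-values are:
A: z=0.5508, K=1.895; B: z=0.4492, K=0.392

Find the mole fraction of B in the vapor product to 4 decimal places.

y_B = 0.2334

Let ψ = V/F and solve Σ zᵢ(Kᵢ−1)/(1+ψ(Kᵢ−1)) = 0.
Feasibility: ΣzᵢKᵢ = 1.2199, Σzᵢ/Kᵢ = 1.4366 — both > 1, two phases present.
Binary case is linear: z₁(K₁−1)(1+ψ(K₂−1)) + z₂(K₂−1)(1+ψ(K₁−1)) = 0
⇒ ψ = [z₁(K₁−1)+z₂(K₂−1)] / [−(K₁−1)(K₂−1)] = 0.21985/0.54416 = 0.4040
Compositions from xᵢ = zᵢ/(1+ψ(Kᵢ−1)), yᵢ = Kᵢxᵢ:
  A: x = 0.4045, y = 0.7666
  B: x = 0.5955, y = 0.2334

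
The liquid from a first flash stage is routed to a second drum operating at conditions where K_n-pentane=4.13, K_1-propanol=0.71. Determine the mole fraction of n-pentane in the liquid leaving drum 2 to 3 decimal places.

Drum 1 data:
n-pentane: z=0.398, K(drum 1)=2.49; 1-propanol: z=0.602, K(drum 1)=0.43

Drum 1:
Rachford–Rice: g(ψ₁) = Σ zᵢ(Kᵢ−1)/(1+ψ₁(Kᵢ−1)) = 0.
g(0) = ΣzᵢKᵢ − 1 = 0.250 and g(1) = 1 − Σzᵢ/Kᵢ = -0.560, so a root lies in (0, 1).
Newton iteration, ψ₁⁰ = 0.5:
  ψ₁ = 0.500: g = -0.1401, g' = -0.673 → ψ₁ = 0.292
  ψ₁ = 0.292: g = 0.0017, g' = -0.711 → ψ₁ = 0.294
Converged at ψ₁ = 0.294.
Drum-1 compositions:
  n-pentane: x = 0.277, y = 0.689
  1-propanol: x = 0.723, y = 0.311
Drum-2 feed = drum-1 liquid: z₂ = (0.2767, 0.7233).
Drum 2:
Let ψ₂ = V/F and solve Σ zᵢ(Kᵢ−1)/(1+ψ₂(Kᵢ−1)) = 0.
Feasibility: ΣzᵢKᵢ = 1.656, Σzᵢ/Kᵢ = 1.086 — both > 1, two phases present.
Newton–Raphson from ψ₂ = 0.5:
  ψ₂ = 0.500: g = 0.0923, g' = -0.495 → ψ₂ = 0.686
  ψ₂ = 0.686: g = 0.0132, g' = -0.368 → ψ₂ = 0.722
  ψ₂ = 0.722: g = 0.0003, g' = -0.352 → ψ₂ = 0.723
Converged at ψ₂ = 0.723.
  n-pentane: x = 0.085, y = 0.350
  1-propanol: x = 0.915, y = 0.650

x_n-pentane (drum 2) = 0.085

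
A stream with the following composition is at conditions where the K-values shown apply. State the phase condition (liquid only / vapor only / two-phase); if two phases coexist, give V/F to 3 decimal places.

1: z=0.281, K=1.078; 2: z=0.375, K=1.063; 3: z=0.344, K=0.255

liquid only

ΣzᵢKᵢ = 0.789; Σzᵢ/Kᵢ = 1.962.
Since ΣzᵢKᵢ < 1 the mixture is below its bubble point — single liquid phase.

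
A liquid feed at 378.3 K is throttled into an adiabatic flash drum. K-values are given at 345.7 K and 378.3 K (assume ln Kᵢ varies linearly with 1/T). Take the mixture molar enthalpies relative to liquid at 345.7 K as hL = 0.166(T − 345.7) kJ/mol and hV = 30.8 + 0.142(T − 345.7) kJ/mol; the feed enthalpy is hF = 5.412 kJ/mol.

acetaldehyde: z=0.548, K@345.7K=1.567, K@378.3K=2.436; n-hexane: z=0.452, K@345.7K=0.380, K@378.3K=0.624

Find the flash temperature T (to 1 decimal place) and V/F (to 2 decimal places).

Adiabatic flash: solve Rachford–Rice at each trial T, then check hF = ψ·hV(T) + (1−ψ)·hL(T).
  T = 345.7 K: K = (1.567, 0.380), RR gives ψ = 0.087, H_out = 2.670 kJ/mol
  T = 378.3 K: K = (2.436, 0.624), RR gives ψ = 1.000, H_out = 35.429 kJ/mol
  T = 362.0 K: K = (1.973, 0.492), RR gives ψ = 0.615, H_out = 21.414 kJ/mol
  T = 353.9 K: K = (1.764, 0.434), RR gives ψ = 0.377, H_out = 12.905 kJ/mol
  T = 349.8 K: K = (1.664, 0.407), RR gives ψ = 0.243, H_out = 8.127 kJ/mol
  T = 347.8 K: K = (1.616, 0.393), RR gives ψ = 0.170, H_out = 5.574 kJ/mol
Linear interpolation between T = 345.7 (H_out = 2.670) and T = 347.8 (H_out = 5.574) on hF = 5.412 gives T ≈ 347.7 K, at which ψ = 0.17.

T = 347.7 K, V/F = 0.17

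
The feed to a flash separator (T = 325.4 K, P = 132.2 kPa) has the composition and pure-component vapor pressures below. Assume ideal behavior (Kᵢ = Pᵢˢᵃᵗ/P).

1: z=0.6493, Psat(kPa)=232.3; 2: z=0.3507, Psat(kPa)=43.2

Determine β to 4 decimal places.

β = 0.5013

Raoult's law: Kᵢ = Pᵢˢᵃᵗ/P = Pᵢˢᵃᵗ/132.2.
  K_1 = 232.3/132.2 = 1.757186, K_2 = 43.2/132.2 = 0.326778
Material balance + equilibrium reduce to Σ zᵢ(Kᵢ−1)/(1+β(Kᵢ−1)) = 0.
Check two-phase: ΣzᵢKᵢ = 1.2555 > 1 and Σzᵢ/Kᵢ = 1.4427 > 1, so g(0) = 0.2555 > 0 and g(1) = -0.4427 < 0.
Iterate (Newton) starting at β = 0.48:
  β = 0.4800: g = 0.01177, g' = -0.5472 → β = 0.5015
  β = 0.5015: g = -0.00011, g' = -0.5578 → β = 0.5013
Converged at β = 0.5013.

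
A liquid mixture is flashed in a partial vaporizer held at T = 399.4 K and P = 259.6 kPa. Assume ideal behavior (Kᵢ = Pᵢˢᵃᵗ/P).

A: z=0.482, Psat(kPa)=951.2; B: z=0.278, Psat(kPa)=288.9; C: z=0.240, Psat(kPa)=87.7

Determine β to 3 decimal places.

Raoult's law: Kᵢ = Pᵢˢᵃᵗ/P = Pᵢˢᵃᵗ/259.6.
  K_A = 951.2/259.6 = 3.66410, K_B = 288.9/259.6 = 1.11287, K_C = 87.7/259.6 = 0.33783
Let β = V/F and solve Σ zᵢ(Kᵢ−1)/(1+β(Kᵢ−1)) = 0.
Feasibility: ΣzᵢKᵢ = 2.157, Σzᵢ/Kᵢ = 1.092 — both > 1, two phases present.
Newton iteration, β⁰ = 0.6:
  β = 0.600: g = 0.2599, g' = -0.799 → β = 0.925
  β = 0.925: g = -0.0111, g' = -0.989 → β = 0.914
Converged at β = 0.914.

β = 0.914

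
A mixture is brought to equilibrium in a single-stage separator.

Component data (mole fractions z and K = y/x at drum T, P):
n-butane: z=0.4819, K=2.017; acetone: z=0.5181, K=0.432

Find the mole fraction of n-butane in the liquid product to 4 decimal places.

Rachford–Rice: g(V/F) = Σ zᵢ(Kᵢ−1)/(1+V/F(Kᵢ−1)) = 0.
Check two-phase: ΣzᵢKᵢ = 1.1958 > 1 and Σzᵢ/Kᵢ = 1.4382 > 1, so g(0) = 0.1958 > 0 and g(1) = -0.4382 < 0.
Binary case is linear: z₁(K₁−1)(1+V/F(K₂−1)) + z₂(K₂−1)(1+V/F(K₁−1)) = 0
⇒ V/F = [z₁(K₁−1)+z₂(K₂−1)] / [−(K₁−1)(K₂−1)] = 0.19581/0.57766 = 0.3390
Compositions from xᵢ = zᵢ/(1+V/F(Kᵢ−1)), yᵢ = Kᵢxᵢ:
  n-butane: x = 0.3584, y = 0.7228
  acetone: x = 0.6416, y = 0.2772

x_n-butane = 0.3584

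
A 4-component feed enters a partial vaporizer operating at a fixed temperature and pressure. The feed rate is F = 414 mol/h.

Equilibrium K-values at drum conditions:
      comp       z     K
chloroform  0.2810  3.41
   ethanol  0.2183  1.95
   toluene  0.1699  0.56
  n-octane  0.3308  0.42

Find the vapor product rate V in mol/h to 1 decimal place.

V = 256.5 mol/h

Let β = V/F and solve Σ zᵢ(Kᵢ−1)/(1+β(Kᵢ−1)) = 0.
Feasibility: ΣzᵢKᵢ = 1.6180, Σzᵢ/Kᵢ = 1.2854 — both > 1, two phases present.
Newton iteration, β⁰ = 0.5:
  β = 0.5000: g = 0.08165, g' = -0.7011 → β = 0.6165
  β = 0.6165: g = 0.00200, g' = -0.6741 → β = 0.6194
Converged at β = 0.6194.
Then V = β·F = 0.6194·414 = 256.5 mol/h and L = F − V = 157.5 mol/h.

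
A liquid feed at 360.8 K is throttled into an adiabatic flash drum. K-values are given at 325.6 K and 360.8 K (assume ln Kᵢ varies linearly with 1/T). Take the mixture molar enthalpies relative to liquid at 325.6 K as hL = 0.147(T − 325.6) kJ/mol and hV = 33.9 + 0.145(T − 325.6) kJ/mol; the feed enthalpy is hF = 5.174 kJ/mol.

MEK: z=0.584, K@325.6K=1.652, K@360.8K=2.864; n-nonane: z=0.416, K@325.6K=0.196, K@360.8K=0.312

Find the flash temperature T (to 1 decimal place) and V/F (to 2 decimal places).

T = 327.5 K, V/F = 0.14

Adiabatic flash: solve Rachford–Rice at each trial T, then check hF = ψ·hV(T) + (1−ψ)·hL(T).
  T = 325.6 K: K = (1.652, 0.196), RR gives ψ = 0.088, H_out = 2.994 kJ/mol
  T = 360.8 K: K = (2.864, 0.312), RR gives ψ = 0.626, H_out = 26.340 kJ/mol
  T = 343.2 K: K = (2.206, 0.250), RR gives ψ = 0.434, H_out = 17.285 kJ/mol
  T = 334.4 K: K = (1.916, 0.222), RR gives ψ = 0.297, H_out = 11.351 kJ/mol
  T = 330.0 K: K = (1.781, 0.209), RR gives ψ = 0.206, H_out = 7.613 kJ/mol
  T = 327.8 K: K = (1.716, 0.202), RR gives ψ = 0.151, H_out = 5.440 kJ/mol
  T = 326.7 K: K = (1.684, 0.199), RR gives ψ = 0.121, H_out = 4.255 kJ/mol
  T = 327.2 K: K = (1.698, 0.201), RR gives ψ = 0.135, H_out = 4.803 kJ/mol
Linear interpolation between T = 327.2 (H_out = 4.803) and T = 327.8 (H_out = 5.440) on hF = 5.174 gives T ≈ 327.5 K, at which ψ = 0.14.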